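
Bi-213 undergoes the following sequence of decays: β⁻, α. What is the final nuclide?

Start: (A, Z) = (213, 83).
After β⁻: (213, 84).
After α: (209, 82).
Z = 82 is lead.

Pb-209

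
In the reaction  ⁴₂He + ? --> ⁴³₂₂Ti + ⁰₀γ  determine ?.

Conserve mass number: 4 + A = 43 + 0, so A = 39.
Conserve atomic number: 2 + Z = 22 + 0, so Z = 20.
Z = 20 is calcium, so the species is ³⁹₂₀Ca.

Ca-39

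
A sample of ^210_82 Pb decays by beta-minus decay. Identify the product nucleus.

Beta-minus decay: mass number changes by +0, atomic number by +1.
A: 210 = 210; Z: 82 + 1 = 83.
Z = 83 is bismuth, so the daughter is ^210_83 Bi.

Bi-210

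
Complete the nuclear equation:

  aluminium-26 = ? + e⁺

Conserve mass number: 26 = A + 0, so A = 26.
Conserve atomic number: 13 = Z + 1, so Z = 12.
Z = 12 is magnesium, so the species is magnesium-26.

Mg-26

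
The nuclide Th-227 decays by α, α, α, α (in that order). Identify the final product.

Pb-211

Start: (A, Z) = (227, 90).
After α: (223, 88).
After α: (219, 86).
After α: (215, 84).
After α: (211, 82).
Z = 82 is lead.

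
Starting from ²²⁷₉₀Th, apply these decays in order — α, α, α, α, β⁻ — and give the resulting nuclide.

Bi-211

Start: (A, Z) = (227, 90).
After α: (223, 88).
After α: (219, 86).
After α: (215, 84).
After α: (211, 82).
After β⁻: (211, 83).
Z = 83 is bismuth.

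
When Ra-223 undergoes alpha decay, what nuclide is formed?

Rn-219

Alpha decay: mass number changes by -4, atomic number by -2.
A: 223 − 4 = 219; Z: 88 − 2 = 86.
Z = 86 is radon, so the daughter is Rn-219.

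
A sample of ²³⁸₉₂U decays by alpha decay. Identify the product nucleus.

Th-234

Alpha decay: mass number changes by -4, atomic number by -2.
A: 238 − 4 = 234; Z: 92 − 2 = 90.
Z = 90 is thorium, so the daughter is ²³⁴₉₀Th.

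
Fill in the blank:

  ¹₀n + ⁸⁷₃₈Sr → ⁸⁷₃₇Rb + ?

proton

Conserve mass number: 1 + 87 = 87 + A, so A = 1.
Conserve atomic number: 0 + 38 = 37 + Z, so Z = 1.
A = 1 and Z = 1 is ¹₁H — a proton.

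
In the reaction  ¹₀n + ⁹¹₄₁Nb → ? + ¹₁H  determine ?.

Zr-91

Conserve mass number: 1 + 91 = A + 1, so A = 91.
Conserve atomic number: 0 + 41 = Z + 1, so Z = 40.
Z = 40 is zirconium, so the species is ⁹¹₄₀Zr.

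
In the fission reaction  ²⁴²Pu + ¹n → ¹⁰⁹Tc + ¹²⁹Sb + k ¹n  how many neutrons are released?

Conserve mass number: 243 = 109 + 129 + k, so k = 243 − 238 = 5.
Check atomic number: 94 = 43 + 51 + 0 = 94. ✓

5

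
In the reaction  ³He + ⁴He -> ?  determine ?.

Be-7

Conserve mass number: 3 + 4 = A, so A = 7.
Conserve atomic number: 2 + 2 = Z, so Z = 4.
Z = 4 is beryllium, so the species is ⁷Be.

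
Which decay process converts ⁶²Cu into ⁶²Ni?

ΔA = 62 − 62 = 0; ΔZ = 28 − 29 = -1.
A is unchanged and Z drops by 1 — a proton has become a neutron (β⁺ emission or electron capture).

beta-plus decay or electron capture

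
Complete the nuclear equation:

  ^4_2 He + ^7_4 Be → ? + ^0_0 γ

C-11

Conserve mass number: 4 + 7 = A + 0, so A = 11.
Conserve atomic number: 2 + 4 = Z + 0, so Z = 6.
Z = 6 is carbon, so the species is ^11_6 C.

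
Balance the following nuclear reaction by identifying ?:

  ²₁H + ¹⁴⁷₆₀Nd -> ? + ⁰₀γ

Conserve mass number: 2 + 147 = A + 0, so A = 149.
Conserve atomic number: 1 + 60 = Z + 0, so Z = 61.
Z = 61 is promethium, so the species is ¹⁴⁹₆₁Pm.

Pm-149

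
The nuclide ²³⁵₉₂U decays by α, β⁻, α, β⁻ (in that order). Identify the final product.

Th-227

Start: (A, Z) = (235, 92).
After α: (231, 90).
After β⁻: (231, 91).
After α: (227, 89).
After β⁻: (227, 90).
Z = 90 is thorium.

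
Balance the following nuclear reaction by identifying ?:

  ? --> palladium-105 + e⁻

Conserve mass number: A = 105 + 0, so A = 105.
Conserve atomic number: Z = 46 − 1, so Z = 45.
Z = 45 is rhodium, so the species is rhodium-105.

Rh-105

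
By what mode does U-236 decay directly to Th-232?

alpha decay

ΔA = 232 − 236 = -4; ΔZ = 90 − 92 = -2.
A drops by 4 and Z drops by 2 — the signature of alpha emission.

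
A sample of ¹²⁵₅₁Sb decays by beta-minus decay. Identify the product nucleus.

Te-125

Beta-minus decay: mass number changes by +0, atomic number by +1.
A: 125 = 125; Z: 51 + 1 = 52.
Z = 52 is tellurium, so the daughter is ¹²⁵₅₂Te.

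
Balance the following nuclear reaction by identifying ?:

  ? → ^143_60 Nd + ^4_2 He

Conserve mass number: A = 143 + 4, so A = 147.
Conserve atomic number: Z = 60 + 2, so Z = 62.
Z = 62 is samarium, so the species is ^147_62 Sm.

Sm-147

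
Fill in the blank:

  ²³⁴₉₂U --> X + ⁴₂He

Conserve mass number: 234 = A + 4, so A = 230.
Conserve atomic number: 92 = Z + 2, so Z = 90.
Z = 90 is thorium, so the species is ²³⁰₉₀Th.

Th-230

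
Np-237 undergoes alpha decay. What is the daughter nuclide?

Alpha decay: mass number changes by -4, atomic number by -2.
A: 237 − 4 = 233; Z: 93 − 2 = 91.
Z = 91 is protactinium, so the daughter is Pa-233.

Pa-233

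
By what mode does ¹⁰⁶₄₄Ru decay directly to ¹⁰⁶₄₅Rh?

ΔA = 106 − 106 = 0; ΔZ = 45 − 44 = +1.
A is unchanged and Z rises by 1 — a neutron has become a proton (β⁻ decay).

beta-minus decay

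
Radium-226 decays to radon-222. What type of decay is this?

ΔA = 222 − 226 = -4; ΔZ = 86 − 88 = -2.
A drops by 4 and Z drops by 2 — the signature of alpha emission.

alpha decay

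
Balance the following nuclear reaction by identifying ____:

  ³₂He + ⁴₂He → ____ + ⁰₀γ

Conserve mass number: 3 + 4 = A + 0, so A = 7.
Conserve atomic number: 2 + 2 = Z + 0, so Z = 4.
Z = 4 is beryllium, so the species is ⁷₄Be.

Be-7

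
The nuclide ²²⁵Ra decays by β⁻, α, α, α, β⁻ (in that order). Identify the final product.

Po-213

Start: (A, Z) = (225, 88).
After β⁻: (225, 89).
After α: (221, 87).
After α: (217, 85).
After α: (213, 83).
After β⁻: (213, 84).
Z = 84 is polonium.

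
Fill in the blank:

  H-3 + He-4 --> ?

Li-7

Conserve mass number: 3 + 4 = A, so A = 7.
Conserve atomic number: 1 + 2 = Z, so Z = 3.
Z = 3 is lithium, so the species is Li-7.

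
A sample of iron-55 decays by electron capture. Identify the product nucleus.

Mn-55

Electron capture: mass number changes by +0, atomic number by -1.
A: 55 = 55; Z: 26 − 1 = 25.
Z = 25 is manganese, so the daughter is manganese-55.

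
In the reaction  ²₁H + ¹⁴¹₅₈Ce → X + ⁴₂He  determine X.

La-139

Conserve mass number: 2 + 141 = A + 4, so A = 139.
Conserve atomic number: 1 + 58 = Z + 2, so Z = 57.
Z = 57 is lanthanum, so the species is ¹³⁹₅₇La.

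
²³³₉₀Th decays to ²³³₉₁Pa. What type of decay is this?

beta-minus decay

ΔA = 233 − 233 = 0; ΔZ = 91 − 90 = +1.
A is unchanged and Z rises by 1 — a neutron has become a proton (β⁻ decay).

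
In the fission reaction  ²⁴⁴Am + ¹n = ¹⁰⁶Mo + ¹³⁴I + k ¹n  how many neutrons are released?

Conserve mass number: 245 = 106 + 134 + k, so k = 245 − 240 = 5.
Check atomic number: 95 = 42 + 53 + 0 = 95. ✓

5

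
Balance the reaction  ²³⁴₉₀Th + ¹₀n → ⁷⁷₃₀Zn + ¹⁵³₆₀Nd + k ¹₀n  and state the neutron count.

Conserve mass number: 235 = 77 + 153 + k, so k = 235 − 230 = 5.
Check atomic number: 90 = 30 + 60 + 0 = 90. ✓

5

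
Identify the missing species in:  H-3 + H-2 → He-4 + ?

Conserve mass number: 3 + 2 = 4 + A, so A = 1.
Conserve atomic number: 1 + 1 = 2 + Z, so Z = 0.
A = 1 and Z = 0 is n — a neutron.

neutron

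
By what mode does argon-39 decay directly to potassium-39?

ΔA = 39 − 39 = 0; ΔZ = 19 − 18 = +1.
A is unchanged and Z rises by 1 — a neutron has become a proton (β⁻ decay).

beta-minus decay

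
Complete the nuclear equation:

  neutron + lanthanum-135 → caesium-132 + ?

alpha particle

Conserve mass number: 1 + 135 = 132 + A, so A = 4.
Conserve atomic number: 0 + 57 = 55 + Z, so Z = 2.
A = 4 and Z = 2 is helium-4 — an alpha particle.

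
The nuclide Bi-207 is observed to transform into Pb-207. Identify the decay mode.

beta-plus decay or electron capture

ΔA = 207 − 207 = 0; ΔZ = 82 − 83 = -1.
A is unchanged and Z drops by 1 — a proton has become a neutron (β⁺ emission or electron capture).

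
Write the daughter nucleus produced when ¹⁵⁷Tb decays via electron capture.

Electron capture: mass number changes by +0, atomic number by -1.
A: 157 = 157; Z: 65 − 1 = 64.
Z = 64 is gadolinium, so the daughter is ¹⁵⁷Gd.

Gd-157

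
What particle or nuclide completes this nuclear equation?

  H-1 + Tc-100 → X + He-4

Mo-97

Conserve mass number: 1 + 100 = A + 4, so A = 97.
Conserve atomic number: 1 + 43 = Z + 2, so Z = 42.
Z = 42 is molybdenum, so the species is Mo-97.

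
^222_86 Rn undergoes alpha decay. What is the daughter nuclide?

Po-218

Alpha decay: mass number changes by -4, atomic number by -2.
A: 222 − 4 = 218; Z: 86 − 2 = 84.
Z = 84 is polonium, so the daughter is ^218_84 Po.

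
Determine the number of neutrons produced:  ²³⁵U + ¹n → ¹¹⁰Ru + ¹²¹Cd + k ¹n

5

Conserve mass number: 236 = 110 + 121 + k, so k = 236 − 231 = 5.
Check atomic number: 92 = 44 + 48 + 0 = 92. ✓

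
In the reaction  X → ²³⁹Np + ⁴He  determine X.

Conserve mass number: A = 239 + 4, so A = 243.
Conserve atomic number: Z = 93 + 2, so Z = 95.
Z = 95 is americium, so the species is ²⁴³Am.

Am-243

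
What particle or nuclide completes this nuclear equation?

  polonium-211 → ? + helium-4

Conserve mass number: 211 = A + 4, so A = 207.
Conserve atomic number: 84 = Z + 2, so Z = 82.
Z = 82 is lead, so the species is lead-207.

Pb-207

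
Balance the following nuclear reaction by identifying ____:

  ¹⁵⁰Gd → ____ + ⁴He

Sm-146

Conserve mass number: 150 = A + 4, so A = 146.
Conserve atomic number: 64 = Z + 2, so Z = 62.
Z = 62 is samarium, so the species is ¹⁴⁶Sm.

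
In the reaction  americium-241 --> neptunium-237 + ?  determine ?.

Conserve mass number: 241 = 237 + A, so A = 4.
Conserve atomic number: 95 = 93 + Z, so Z = 2.
A = 4 and Z = 2 is helium-4 — an alpha particle.

alpha particle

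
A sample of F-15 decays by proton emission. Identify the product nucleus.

Proton emission: mass number changes by -1, atomic number by -1.
A: 15 − 1 = 14; Z: 9 − 1 = 8.
Z = 8 is oxygen, so the daughter is O-14.

O-14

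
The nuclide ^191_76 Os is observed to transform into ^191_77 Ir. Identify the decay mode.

ΔA = 191 − 191 = 0; ΔZ = 77 − 76 = +1.
A is unchanged and Z rises by 1 — a neutron has become a proton (β⁻ decay).

beta-minus decay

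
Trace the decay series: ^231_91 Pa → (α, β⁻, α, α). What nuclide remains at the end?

Start: (A, Z) = (231, 91).
After α: (227, 89).
After β⁻: (227, 90).
After α: (223, 88).
After α: (219, 86).
Z = 86 is radon.

Rn-219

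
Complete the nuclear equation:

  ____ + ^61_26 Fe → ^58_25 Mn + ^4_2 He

Conserve mass number: A + 61 = 58 + 4, so A = 1.
Conserve atomic number: Z + 26 = 25 + 2, so Z = 1.
A = 1 and Z = 1 is ^1_1 H — a proton.

proton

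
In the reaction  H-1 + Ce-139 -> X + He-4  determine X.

La-136

Conserve mass number: 1 + 139 = A + 4, so A = 136.
Conserve atomic number: 1 + 58 = Z + 2, so Z = 57.
Z = 57 is lanthanum, so the species is La-136.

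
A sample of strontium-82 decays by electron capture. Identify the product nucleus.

Electron capture: mass number changes by +0, atomic number by -1.
A: 82 = 82; Z: 38 − 1 = 37.
Z = 37 is rubidium, so the daughter is rubidium-82.

Rb-82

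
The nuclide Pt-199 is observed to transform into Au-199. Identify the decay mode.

beta-minus decay

ΔA = 199 − 199 = 0; ΔZ = 79 − 78 = +1.
A is unchanged and Z rises by 1 — a neutron has become a proton (β⁻ decay).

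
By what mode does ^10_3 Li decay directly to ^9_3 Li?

neutron emission

ΔA = 9 − 10 = -1; ΔZ = 3 − 3 = +0.
A drops by 1 with Z unchanged — a neutron was emitted.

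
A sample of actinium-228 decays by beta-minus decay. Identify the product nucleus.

Beta-minus decay: mass number changes by +0, atomic number by +1.
A: 228 = 228; Z: 89 + 1 = 90.
Z = 90 is thorium, so the daughter is thorium-228.

Th-228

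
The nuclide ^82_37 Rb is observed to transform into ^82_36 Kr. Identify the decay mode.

beta-plus decay or electron capture

ΔA = 82 − 82 = 0; ΔZ = 36 − 37 = -1.
A is unchanged and Z drops by 1 — a proton has become a neutron (β⁺ emission or electron capture).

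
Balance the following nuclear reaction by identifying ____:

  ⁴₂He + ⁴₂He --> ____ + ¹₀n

Be-7

Conserve mass number: 4 + 4 = A + 1, so A = 7.
Conserve atomic number: 2 + 2 = Z + 0, so Z = 4.
Z = 4 is beryllium, so the species is ⁷₄Be.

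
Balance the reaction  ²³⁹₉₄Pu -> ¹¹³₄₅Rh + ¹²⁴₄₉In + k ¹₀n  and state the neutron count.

Conserve mass number: 239 = 113 + 124 + k, so k = 239 − 237 = 2.
Check atomic number: 94 = 45 + 49 + 0 = 94. ✓

2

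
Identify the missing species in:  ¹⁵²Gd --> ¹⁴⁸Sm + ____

alpha particle

Conserve mass number: 152 = 148 + A, so A = 4.
Conserve atomic number: 64 = 62 + Z, so Z = 2.
A = 4 and Z = 2 is ⁴He — an alpha particle.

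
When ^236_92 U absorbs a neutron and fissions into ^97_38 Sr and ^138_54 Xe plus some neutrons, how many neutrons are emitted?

Conserve mass number: 237 = 97 + 138 + k, so k = 237 − 235 = 2.
Check atomic number: 92 = 38 + 54 + 0 = 92. ✓

2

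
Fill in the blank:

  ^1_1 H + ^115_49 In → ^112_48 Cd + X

alpha particle

Conserve mass number: 1 + 115 = 112 + A, so A = 4.
Conserve atomic number: 1 + 49 = 48 + Z, so Z = 2.
A = 4 and Z = 2 is ^4_2 He — an alpha particle.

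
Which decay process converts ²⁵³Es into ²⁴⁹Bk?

ΔA = 249 − 253 = -4; ΔZ = 97 − 99 = -2.
A drops by 4 and Z drops by 2 — the signature of alpha emission.

alpha decay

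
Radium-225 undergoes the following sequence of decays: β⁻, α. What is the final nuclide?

Start: (A, Z) = (225, 88).
After β⁻: (225, 89).
After α: (221, 87).
Z = 87 is francium.

Fr-221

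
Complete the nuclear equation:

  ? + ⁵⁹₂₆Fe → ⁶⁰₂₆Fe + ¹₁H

Conserve mass number: A + 59 = 60 + 1, so A = 2.
Conserve atomic number: Z + 26 = 26 + 1, so Z = 1.
A = 2 and Z = 1 is ²₁H — a deuteron.

deuteron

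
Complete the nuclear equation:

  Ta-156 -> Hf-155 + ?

proton

Conserve mass number: 156 = 155 + A, so A = 1.
Conserve atomic number: 73 = 72 + Z, so Z = 1.
A = 1 and Z = 1 is H-1 — a proton.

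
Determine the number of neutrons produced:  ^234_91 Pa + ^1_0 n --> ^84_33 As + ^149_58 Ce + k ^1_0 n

Conserve mass number: 235 = 84 + 149 + k, so k = 235 − 233 = 2.
Check atomic number: 91 = 33 + 58 + 0 = 91. ✓

2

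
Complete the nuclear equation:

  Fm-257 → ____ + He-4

Conserve mass number: 257 = A + 4, so A = 253.
Conserve atomic number: 100 = Z + 2, so Z = 98.
Z = 98 is californium, so the species is Cf-253.

Cf-253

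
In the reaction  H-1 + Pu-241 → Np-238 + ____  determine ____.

alpha particle

Conserve mass number: 1 + 241 = 238 + A, so A = 4.
Conserve atomic number: 1 + 94 = 93 + Z, so Z = 2.
A = 4 and Z = 2 is He-4 — an alpha particle.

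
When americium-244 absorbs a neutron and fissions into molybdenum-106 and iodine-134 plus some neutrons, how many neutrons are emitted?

Conserve mass number: 245 = 106 + 134 + k, so k = 245 − 240 = 5.
Check atomic number: 95 = 42 + 53 + 0 = 95. ✓

5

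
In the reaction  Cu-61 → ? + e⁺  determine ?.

Ni-61

Conserve mass number: 61 = A + 0, so A = 61.
Conserve atomic number: 29 = Z + 1, so Z = 28.
Z = 28 is nickel, so the species is Ni-61.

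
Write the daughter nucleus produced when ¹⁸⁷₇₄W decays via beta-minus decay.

Re-187

Beta-minus decay: mass number changes by +0, atomic number by +1.
A: 187 = 187; Z: 74 + 1 = 75.
Z = 75 is rhenium, so the daughter is ¹⁸⁷₇₅Re.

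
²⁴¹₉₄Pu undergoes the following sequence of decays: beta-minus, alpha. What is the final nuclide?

Np-237

Start: (A, Z) = (241, 94).
After β⁻: (241, 95).
After α: (237, 93).
Z = 93 is neptunium.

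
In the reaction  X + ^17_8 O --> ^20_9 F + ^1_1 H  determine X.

alpha particle

Conserve mass number: A + 17 = 20 + 1, so A = 4.
Conserve atomic number: Z + 8 = 9 + 1, so Z = 2.
A = 4 and Z = 2 is ^4_2 He — an alpha particle.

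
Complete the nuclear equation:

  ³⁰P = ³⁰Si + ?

Conserve mass number: 30 = 30 + A, so A = 0.
Conserve atomic number: 15 = 14 + Z, so Z = 1.
A = 0 and Z = 1 is e⁺ — a positron.

positron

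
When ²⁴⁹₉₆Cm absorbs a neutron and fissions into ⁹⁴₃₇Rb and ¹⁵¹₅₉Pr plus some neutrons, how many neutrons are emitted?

5

Conserve mass number: 250 = 94 + 151 + k, so k = 250 − 245 = 5.
Check atomic number: 96 = 37 + 59 + 0 = 96. ✓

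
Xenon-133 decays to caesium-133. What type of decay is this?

ΔA = 133 − 133 = 0; ΔZ = 55 − 54 = +1.
A is unchanged and Z rises by 1 — a neutron has become a proton (β⁻ decay).

beta-minus decay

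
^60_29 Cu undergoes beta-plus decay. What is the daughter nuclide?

Ni-60

Beta-plus decay: mass number changes by +0, atomic number by -1.
A: 60 = 60; Z: 29 − 1 = 28.
Z = 28 is nickel, so the daughter is ^60_28 Ni.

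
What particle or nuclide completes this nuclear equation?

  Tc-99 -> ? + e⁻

Ru-99

Conserve mass number: 99 = A + 0, so A = 99.
Conserve atomic number: 43 = Z − 1, so Z = 44.
Z = 44 is ruthenium, so the species is Ru-99.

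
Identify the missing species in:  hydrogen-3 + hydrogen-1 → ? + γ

He-4

Conserve mass number: 3 + 1 = A + 0, so A = 4.
Conserve atomic number: 1 + 1 = Z + 0, so Z = 2.
A = 4 and Z = 2 is helium-4 — an alpha particle.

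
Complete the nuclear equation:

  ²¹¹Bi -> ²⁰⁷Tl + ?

Conserve mass number: 211 = 207 + A, so A = 4.
Conserve atomic number: 83 = 81 + Z, so Z = 2.
A = 4 and Z = 2 is ⁴He — an alpha particle.

alpha particle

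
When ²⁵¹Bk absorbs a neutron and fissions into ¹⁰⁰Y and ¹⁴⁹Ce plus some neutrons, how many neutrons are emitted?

3

Conserve mass number: 252 = 100 + 149 + k, so k = 252 − 249 = 3.
Check atomic number: 97 = 39 + 58 + 0 = 97. ✓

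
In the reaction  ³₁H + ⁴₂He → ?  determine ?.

Li-7

Conserve mass number: 3 + 4 = A, so A = 7.
Conserve atomic number: 1 + 2 = Z, so Z = 3.
Z = 3 is lithium, so the species is ⁷₃Li.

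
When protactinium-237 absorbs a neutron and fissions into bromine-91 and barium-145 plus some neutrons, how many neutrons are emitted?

2

Conserve mass number: 238 = 91 + 145 + k, so k = 238 − 236 = 2.
Check atomic number: 91 = 35 + 56 + 0 = 91. ✓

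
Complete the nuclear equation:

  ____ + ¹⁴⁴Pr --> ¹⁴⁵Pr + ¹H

deuteron

Conserve mass number: A + 144 = 145 + 1, so A = 2.
Conserve atomic number: Z + 59 = 59 + 1, so Z = 1.
A = 2 and Z = 1 is ²H — a deuteron.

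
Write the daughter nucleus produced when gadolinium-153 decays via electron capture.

Electron capture: mass number changes by +0, atomic number by -1.
A: 153 = 153; Z: 64 − 1 = 63.
Z = 63 is europium, so the daughter is europium-153.

Eu-153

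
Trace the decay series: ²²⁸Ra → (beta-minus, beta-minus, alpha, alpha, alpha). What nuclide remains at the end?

Po-216

Start: (A, Z) = (228, 88).
After β⁻: (228, 89).
After β⁻: (228, 90).
After α: (224, 88).
After α: (220, 86).
After α: (216, 84).
Z = 84 is polonium.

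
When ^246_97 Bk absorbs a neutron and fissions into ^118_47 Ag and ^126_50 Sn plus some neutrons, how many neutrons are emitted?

Conserve mass number: 247 = 118 + 126 + k, so k = 247 − 244 = 3.
Check atomic number: 97 = 47 + 50 + 0 = 97. ✓

3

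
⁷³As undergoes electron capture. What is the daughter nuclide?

Electron capture: mass number changes by +0, atomic number by -1.
A: 73 = 73; Z: 33 − 1 = 32.
Z = 32 is germanium, so the daughter is ⁷³Ge.

Ge-73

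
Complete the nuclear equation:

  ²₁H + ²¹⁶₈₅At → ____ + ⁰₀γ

Conserve mass number: 2 + 216 = A + 0, so A = 218.
Conserve atomic number: 1 + 85 = Z + 0, so Z = 86.
Z = 86 is radon, so the species is ²¹⁸₈₆Rn.

Rn-218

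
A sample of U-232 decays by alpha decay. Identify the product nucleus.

Alpha decay: mass number changes by -4, atomic number by -2.
A: 232 − 4 = 228; Z: 92 − 2 = 90.
Z = 90 is thorium, so the daughter is Th-228.

Th-228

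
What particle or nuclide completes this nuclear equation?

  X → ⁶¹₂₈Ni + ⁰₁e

Conserve mass number: A = 61 + 0, so A = 61.
Conserve atomic number: Z = 28 + 1, so Z = 29.
Z = 29 is copper, so the species is ⁶¹₂₉Cu.

Cu-61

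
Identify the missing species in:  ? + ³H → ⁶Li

Conserve mass number: A + 3 = 6, so A = 3.
Conserve atomic number: Z + 1 = 3, so Z = 2.
Z = 2 is helium, so the species is ³He.

He-3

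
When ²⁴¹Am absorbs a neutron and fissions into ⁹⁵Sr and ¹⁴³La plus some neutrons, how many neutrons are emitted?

Conserve mass number: 242 = 95 + 143 + k, so k = 242 − 238 = 4.
Check atomic number: 95 = 38 + 57 + 0 = 95. ✓

4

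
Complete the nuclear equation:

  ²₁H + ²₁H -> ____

Conserve mass number: 2 + 2 = A, so A = 4.
Conserve atomic number: 1 + 1 = Z, so Z = 2.
A = 4 and Z = 2 is ⁴₂He — an alpha particle.

He-4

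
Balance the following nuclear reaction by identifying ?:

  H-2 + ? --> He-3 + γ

Conserve mass number: 2 + A = 3 + 0, so A = 1.
Conserve atomic number: 1 + Z = 2 + 0, so Z = 1.
A = 1 and Z = 1 is H-1 — a proton.

proton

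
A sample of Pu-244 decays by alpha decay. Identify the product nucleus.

U-240

Alpha decay: mass number changes by -4, atomic number by -2.
A: 244 − 4 = 240; Z: 94 − 2 = 92.
Z = 92 is uranium, so the daughter is U-240.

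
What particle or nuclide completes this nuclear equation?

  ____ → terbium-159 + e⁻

Gd-159

Conserve mass number: A = 159 + 0, so A = 159.
Conserve atomic number: Z = 65 − 1, so Z = 64.
Z = 64 is gadolinium, so the species is gadolinium-159.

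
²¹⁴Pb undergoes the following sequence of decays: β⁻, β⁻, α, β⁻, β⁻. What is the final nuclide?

Start: (A, Z) = (214, 82).
After β⁻: (214, 83).
After β⁻: (214, 84).
After α: (210, 82).
After β⁻: (210, 83).
After β⁻: (210, 84).
Z = 84 is polonium.

Po-210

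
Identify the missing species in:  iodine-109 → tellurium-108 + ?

Conserve mass number: 109 = 108 + A, so A = 1.
Conserve atomic number: 53 = 52 + Z, so Z = 1.
A = 1 and Z = 1 is hydrogen-1 — a proton.

proton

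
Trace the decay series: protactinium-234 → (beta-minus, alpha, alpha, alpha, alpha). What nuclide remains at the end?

Start: (A, Z) = (234, 91).
After β⁻: (234, 92).
After α: (230, 90).
After α: (226, 88).
After α: (222, 86).
After α: (218, 84).
Z = 84 is polonium.

Po-218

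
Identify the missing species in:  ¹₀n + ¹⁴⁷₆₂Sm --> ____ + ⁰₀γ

Conserve mass number: 1 + 147 = A + 0, so A = 148.
Conserve atomic number: 0 + 62 = Z + 0, so Z = 62.
Z = 62 is samarium, so the species is ¹⁴⁸₆₂Sm.

Sm-148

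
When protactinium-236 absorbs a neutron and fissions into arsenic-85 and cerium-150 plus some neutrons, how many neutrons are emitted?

Conserve mass number: 237 = 85 + 150 + k, so k = 237 − 235 = 2.
Check atomic number: 91 = 33 + 58 + 0 = 91. ✓

2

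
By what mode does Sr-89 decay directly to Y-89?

ΔA = 89 − 89 = 0; ΔZ = 39 − 38 = +1.
A is unchanged and Z rises by 1 — a neutron has become a proton (β⁻ decay).

beta-minus decay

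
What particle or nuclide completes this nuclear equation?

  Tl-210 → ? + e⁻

Pb-210

Conserve mass number: 210 = A + 0, so A = 210.
Conserve atomic number: 81 = Z − 1, so Z = 82.
Z = 82 is lead, so the species is Pb-210.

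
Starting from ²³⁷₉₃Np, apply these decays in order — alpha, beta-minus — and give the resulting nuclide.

Start: (A, Z) = (237, 93).
After α: (233, 91).
After β⁻: (233, 92).
Z = 92 is uranium.

U-233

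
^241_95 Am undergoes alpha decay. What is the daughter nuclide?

Alpha decay: mass number changes by -4, atomic number by -2.
A: 241 − 4 = 237; Z: 95 − 2 = 93.
Z = 93 is neptunium, so the daughter is ^237_93 Np.

Np-237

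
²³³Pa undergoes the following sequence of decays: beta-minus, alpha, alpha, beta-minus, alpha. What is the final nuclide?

Fr-221

Start: (A, Z) = (233, 91).
After β⁻: (233, 92).
After α: (229, 90).
After α: (225, 88).
After β⁻: (225, 89).
After α: (221, 87).
Z = 87 is francium.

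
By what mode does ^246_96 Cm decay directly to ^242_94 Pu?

alpha decay

ΔA = 242 − 246 = -4; ΔZ = 94 − 96 = -2.
A drops by 4 and Z drops by 2 — the signature of alpha emission.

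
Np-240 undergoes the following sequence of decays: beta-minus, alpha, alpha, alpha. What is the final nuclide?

Ra-228

Start: (A, Z) = (240, 93).
After β⁻: (240, 94).
After α: (236, 92).
After α: (232, 90).
After α: (228, 88).
Z = 88 is radium.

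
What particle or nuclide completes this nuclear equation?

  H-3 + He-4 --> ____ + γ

Conserve mass number: 3 + 4 = A + 0, so A = 7.
Conserve atomic number: 1 + 2 = Z + 0, so Z = 3.
Z = 3 is lithium, so the species is Li-7.

Li-7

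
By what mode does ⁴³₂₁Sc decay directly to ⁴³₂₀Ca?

beta-plus decay or electron capture

ΔA = 43 − 43 = 0; ΔZ = 20 − 21 = -1.
A is unchanged and Z drops by 1 — a proton has become a neutron (β⁺ emission or electron capture).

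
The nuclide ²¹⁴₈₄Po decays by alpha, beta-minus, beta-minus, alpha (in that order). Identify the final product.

Start: (A, Z) = (214, 84).
After α: (210, 82).
After β⁻: (210, 83).
After β⁻: (210, 84).
After α: (206, 82).
Z = 82 is lead.

Pb-206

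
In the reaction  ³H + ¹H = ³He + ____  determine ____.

Conserve mass number: 3 + 1 = 3 + A, so A = 1.
Conserve atomic number: 1 + 1 = 2 + Z, so Z = 0.
A = 1 and Z = 0 is ¹n — a neutron.

neutron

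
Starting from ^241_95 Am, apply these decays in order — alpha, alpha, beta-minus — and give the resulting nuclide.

Start: (A, Z) = (241, 95).
After α: (237, 93).
After α: (233, 91).
After β⁻: (233, 92).
Z = 92 is uranium.

U-233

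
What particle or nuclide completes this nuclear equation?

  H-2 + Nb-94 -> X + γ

Mo-96

Conserve mass number: 2 + 94 = A + 0, so A = 96.
Conserve atomic number: 1 + 41 = Z + 0, so Z = 42.
Z = 42 is molybdenum, so the species is Mo-96.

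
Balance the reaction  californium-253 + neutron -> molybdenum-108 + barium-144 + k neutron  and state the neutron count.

Conserve mass number: 254 = 108 + 144 + k, so k = 254 − 252 = 2.
Check atomic number: 98 = 42 + 56 + 0 = 98. ✓

2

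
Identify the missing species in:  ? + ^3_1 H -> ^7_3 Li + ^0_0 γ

Conserve mass number: A + 3 = 7 + 0, so A = 4.
Conserve atomic number: Z + 1 = 3 + 0, so Z = 2.
A = 4 and Z = 2 is ^4_2 He — an alpha particle.

alpha particle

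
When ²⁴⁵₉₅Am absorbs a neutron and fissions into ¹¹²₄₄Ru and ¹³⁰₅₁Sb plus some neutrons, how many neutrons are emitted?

Conserve mass number: 246 = 112 + 130 + k, so k = 246 − 242 = 4.
Check atomic number: 95 = 44 + 51 + 0 = 95. ✓

4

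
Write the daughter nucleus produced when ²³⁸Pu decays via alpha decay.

U-234

Alpha decay: mass number changes by -4, atomic number by -2.
A: 238 − 4 = 234; Z: 94 − 2 = 92.
Z = 92 is uranium, so the daughter is ²³⁴U.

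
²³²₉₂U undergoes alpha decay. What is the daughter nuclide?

Th-228

Alpha decay: mass number changes by -4, atomic number by -2.
A: 232 − 4 = 228; Z: 92 − 2 = 90.
Z = 90 is thorium, so the daughter is ²²⁸₉₀Th.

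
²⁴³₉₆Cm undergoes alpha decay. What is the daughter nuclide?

Pu-239

Alpha decay: mass number changes by -4, atomic number by -2.
A: 243 − 4 = 239; Z: 96 − 2 = 94.
Z = 94 is plutonium, so the daughter is ²³⁹₉₄Pu.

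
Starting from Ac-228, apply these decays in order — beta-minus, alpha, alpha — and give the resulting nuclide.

Start: (A, Z) = (228, 89).
After β⁻: (228, 90).
After α: (224, 88).
After α: (220, 86).
Z = 86 is radon.

Rn-220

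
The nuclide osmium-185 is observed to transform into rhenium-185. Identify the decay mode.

beta-plus decay or electron capture

ΔA = 185 − 185 = 0; ΔZ = 75 − 76 = -1.
A is unchanged and Z drops by 1 — a proton has become a neutron (β⁺ emission or electron capture).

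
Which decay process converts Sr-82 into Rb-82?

ΔA = 82 − 82 = 0; ΔZ = 37 − 38 = -1.
A is unchanged and Z drops by 1 — a proton has become a neutron (β⁺ emission or electron capture).

beta-plus decay or electron capture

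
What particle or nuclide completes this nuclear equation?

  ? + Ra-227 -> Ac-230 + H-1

alpha particle

Conserve mass number: A + 227 = 230 + 1, so A = 4.
Conserve atomic number: Z + 88 = 89 + 1, so Z = 2.
A = 4 and Z = 2 is He-4 — an alpha particle.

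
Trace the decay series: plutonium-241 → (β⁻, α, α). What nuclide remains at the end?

Pa-233

Start: (A, Z) = (241, 94).
After β⁻: (241, 95).
After α: (237, 93).
After α: (233, 91).
Z = 91 is protactinium.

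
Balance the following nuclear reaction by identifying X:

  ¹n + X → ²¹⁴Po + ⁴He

Rn-217

Conserve mass number: 1 + A = 214 + 4, so A = 217.
Conserve atomic number: 0 + Z = 84 + 2, so Z = 86.
Z = 86 is radon, so the species is ²¹⁷Rn.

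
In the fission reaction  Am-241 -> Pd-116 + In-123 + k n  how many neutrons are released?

Conserve mass number: 241 = 116 + 123 + k, so k = 241 − 239 = 2.
Check atomic number: 95 = 46 + 49 + 0 = 95. ✓

2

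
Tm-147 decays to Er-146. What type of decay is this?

proton emission

ΔA = 146 − 147 = -1; ΔZ = 68 − 69 = -1.
A drops by 1 and Z drops by 1 — a proton was emitted.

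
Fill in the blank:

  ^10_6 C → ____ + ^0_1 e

Conserve mass number: 10 = A + 0, so A = 10.
Conserve atomic number: 6 = Z + 1, so Z = 5.
Z = 5 is boron, so the species is ^10_5 B.

B-10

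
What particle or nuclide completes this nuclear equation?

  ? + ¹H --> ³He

deuteron

Conserve mass number: A + 1 = 3, so A = 2.
Conserve atomic number: Z + 1 = 2, so Z = 1.
A = 2 and Z = 1 is ²H — a deuteron.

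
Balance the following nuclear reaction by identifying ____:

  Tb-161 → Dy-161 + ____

beta-minus particle

Conserve mass number: 161 = 161 + A, so A = 0.
Conserve atomic number: 65 = 66 + Z, so Z = -1.
A = 0 and Z = -1 is e⁻ — a beta-minus particle.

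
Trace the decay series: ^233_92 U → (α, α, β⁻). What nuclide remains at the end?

Ac-225

Start: (A, Z) = (233, 92).
After α: (229, 90).
After α: (225, 88).
After β⁻: (225, 89).
Z = 89 is actinium.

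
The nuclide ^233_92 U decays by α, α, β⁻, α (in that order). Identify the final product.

Fr-221

Start: (A, Z) = (233, 92).
After α: (229, 90).
After α: (225, 88).
After β⁻: (225, 89).
After α: (221, 87).
Z = 87 is francium.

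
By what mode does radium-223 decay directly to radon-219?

alpha decay

ΔA = 219 − 223 = -4; ΔZ = 86 − 88 = -2.
A drops by 4 and Z drops by 2 — the signature of alpha emission.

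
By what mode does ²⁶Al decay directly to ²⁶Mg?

ΔA = 26 − 26 = 0; ΔZ = 12 − 13 = -1.
A is unchanged and Z drops by 1 — a proton has become a neutron (β⁺ emission or electron capture).

beta-plus decay or electron capture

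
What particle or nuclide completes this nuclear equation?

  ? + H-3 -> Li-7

Conserve mass number: A + 3 = 7, so A = 4.
Conserve atomic number: Z + 1 = 3, so Z = 2.
A = 4 and Z = 2 is He-4 — an alpha particle.

alpha particle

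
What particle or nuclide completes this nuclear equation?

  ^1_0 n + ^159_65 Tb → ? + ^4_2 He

Eu-156

Conserve mass number: 1 + 159 = A + 4, so A = 156.
Conserve atomic number: 0 + 65 = Z + 2, so Z = 63.
Z = 63 is europium, so the species is ^156_63 Eu.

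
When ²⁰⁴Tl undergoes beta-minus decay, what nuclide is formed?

Pb-204

Beta-minus decay: mass number changes by +0, atomic number by +1.
A: 204 = 204; Z: 81 + 1 = 82.
Z = 82 is lead, so the daughter is ²⁰⁴Pb.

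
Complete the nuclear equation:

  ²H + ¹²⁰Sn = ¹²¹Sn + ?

Conserve mass number: 2 + 120 = 121 + A, so A = 1.
Conserve atomic number: 1 + 50 = 50 + Z, so Z = 1.
A = 1 and Z = 1 is ¹H — a proton.

proton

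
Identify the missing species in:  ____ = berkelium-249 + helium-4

Es-253

Conserve mass number: A = 249 + 4, so A = 253.
Conserve atomic number: Z = 97 + 2, so Z = 99.
Z = 99 is einsteinium, so the species is einsteinium-253.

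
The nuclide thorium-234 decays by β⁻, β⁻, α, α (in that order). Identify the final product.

Ra-226

Start: (A, Z) = (234, 90).
After β⁻: (234, 91).
After β⁻: (234, 92).
After α: (230, 90).
After α: (226, 88).
Z = 88 is radium.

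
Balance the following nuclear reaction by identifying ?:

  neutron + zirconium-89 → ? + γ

Zr-90

Conserve mass number: 1 + 89 = A + 0, so A = 90.
Conserve atomic number: 0 + 40 = Z + 0, so Z = 40.
Z = 40 is zirconium, so the species is zirconium-90.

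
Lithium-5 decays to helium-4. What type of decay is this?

ΔA = 4 − 5 = -1; ΔZ = 2 − 3 = -1.
A drops by 1 and Z drops by 1 — a proton was emitted.

proton emission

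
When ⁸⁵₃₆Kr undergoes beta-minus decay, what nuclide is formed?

Beta-minus decay: mass number changes by +0, atomic number by +1.
A: 85 = 85; Z: 36 + 1 = 37.
Z = 37 is rubidium, so the daughter is ⁸⁵₃₇Rb.

Rb-85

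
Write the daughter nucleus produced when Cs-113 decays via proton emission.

Xe-112

Proton emission: mass number changes by -1, atomic number by -1.
A: 113 − 1 = 112; Z: 55 − 1 = 54.
Z = 54 is xenon, so the daughter is Xe-112.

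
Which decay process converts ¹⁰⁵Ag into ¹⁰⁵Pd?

beta-plus decay or electron capture

ΔA = 105 − 105 = 0; ΔZ = 46 − 47 = -1.
A is unchanged and Z drops by 1 — a proton has become a neutron (β⁺ emission or electron capture).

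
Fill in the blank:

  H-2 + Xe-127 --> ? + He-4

Conserve mass number: 2 + 127 = A + 4, so A = 125.
Conserve atomic number: 1 + 54 = Z + 2, so Z = 53.
Z = 53 is iodine, so the species is I-125.

I-125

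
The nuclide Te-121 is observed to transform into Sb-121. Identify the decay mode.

ΔA = 121 − 121 = 0; ΔZ = 51 − 52 = -1.
A is unchanged and Z drops by 1 — a proton has become a neutron (β⁺ emission or electron capture).

beta-plus decay or electron capture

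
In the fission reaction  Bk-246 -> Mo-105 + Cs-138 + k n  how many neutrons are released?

Conserve mass number: 246 = 105 + 138 + k, so k = 246 − 243 = 3.
Check atomic number: 97 = 42 + 55 + 0 = 97. ✓

3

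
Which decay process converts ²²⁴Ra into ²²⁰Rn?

ΔA = 220 − 224 = -4; ΔZ = 86 − 88 = -2.
A drops by 4 and Z drops by 2 — the signature of alpha emission.

alpha decay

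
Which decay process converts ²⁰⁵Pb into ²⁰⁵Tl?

beta-plus decay or electron capture

ΔA = 205 − 205 = 0; ΔZ = 81 − 82 = -1.
A is unchanged and Z drops by 1 — a proton has become a neutron (β⁺ emission or electron capture).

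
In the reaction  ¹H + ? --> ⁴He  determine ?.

Conserve mass number: 1 + A = 4, so A = 3.
Conserve atomic number: 1 + Z = 2, so Z = 1.
A = 3 and Z = 1 is ³H — a triton.

triton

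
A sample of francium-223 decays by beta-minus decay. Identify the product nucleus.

Ra-223

Beta-minus decay: mass number changes by +0, atomic number by +1.
A: 223 = 223; Z: 87 + 1 = 88.
Z = 88 is radium, so the daughter is radium-223.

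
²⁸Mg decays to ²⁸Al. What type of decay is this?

ΔA = 28 − 28 = 0; ΔZ = 13 − 12 = +1.
A is unchanged and Z rises by 1 — a neutron has become a proton (β⁻ decay).

beta-minus decay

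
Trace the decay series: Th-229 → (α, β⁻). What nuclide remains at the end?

Start: (A, Z) = (229, 90).
After α: (225, 88).
After β⁻: (225, 89).
Z = 89 is actinium.

Ac-225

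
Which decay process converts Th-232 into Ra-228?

ΔA = 228 − 232 = -4; ΔZ = 88 − 90 = -2.
A drops by 4 and Z drops by 2 — the signature of alpha emission.

alpha decay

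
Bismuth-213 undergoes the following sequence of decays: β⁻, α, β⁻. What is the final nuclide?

Bi-209

Start: (A, Z) = (213, 83).
After β⁻: (213, 84).
After α: (209, 82).
After β⁻: (209, 83).
Z = 83 is bismuth.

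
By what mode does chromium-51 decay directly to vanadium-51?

ΔA = 51 − 51 = 0; ΔZ = 23 − 24 = -1.
A is unchanged and Z drops by 1 — a proton has become a neutron (β⁺ emission or electron capture).

beta-plus decay or electron capture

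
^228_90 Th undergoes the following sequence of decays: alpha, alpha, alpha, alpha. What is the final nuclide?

Pb-212

Start: (A, Z) = (228, 90).
After α: (224, 88).
After α: (220, 86).
After α: (216, 84).
After α: (212, 82).
Z = 82 is lead.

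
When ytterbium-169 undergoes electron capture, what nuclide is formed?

Tm-169

Electron capture: mass number changes by +0, atomic number by -1.
A: 169 = 169; Z: 70 − 1 = 69.
Z = 69 is thulium, so the daughter is thulium-169.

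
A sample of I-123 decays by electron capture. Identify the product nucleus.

Te-123

Electron capture: mass number changes by +0, atomic number by -1.
A: 123 = 123; Z: 53 − 1 = 52.
Z = 52 is tellurium, so the daughter is Te-123.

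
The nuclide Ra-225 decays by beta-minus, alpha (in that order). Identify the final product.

Fr-221

Start: (A, Z) = (225, 88).
After β⁻: (225, 89).
After α: (221, 87).
Z = 87 is francium.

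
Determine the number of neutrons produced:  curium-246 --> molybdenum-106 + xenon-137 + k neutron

3

Conserve mass number: 246 = 106 + 137 + k, so k = 246 − 243 = 3.
Check atomic number: 96 = 42 + 54 + 0 = 96. ✓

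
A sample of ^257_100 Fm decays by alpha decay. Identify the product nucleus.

Alpha decay: mass number changes by -4, atomic number by -2.
A: 257 − 4 = 253; Z: 100 − 2 = 98.
Z = 98 is californium, so the daughter is ^253_98 Cf.

Cf-253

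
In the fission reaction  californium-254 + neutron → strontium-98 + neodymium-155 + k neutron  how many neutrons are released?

2

Conserve mass number: 255 = 98 + 155 + k, so k = 255 − 253 = 2.
Check atomic number: 98 = 38 + 60 + 0 = 98. ✓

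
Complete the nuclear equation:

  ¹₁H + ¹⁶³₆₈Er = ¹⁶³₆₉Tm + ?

Conserve mass number: 1 + 163 = 163 + A, so A = 1.
Conserve atomic number: 1 + 68 = 69 + Z, so Z = 0.
A = 1 and Z = 0 is ¹₀n — a neutron.

neutron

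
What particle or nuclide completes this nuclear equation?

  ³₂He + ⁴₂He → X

Be-7

Conserve mass number: 3 + 4 = A, so A = 7.
Conserve atomic number: 2 + 2 = Z, so Z = 4.
Z = 4 is beryllium, so the species is ⁷₄Be.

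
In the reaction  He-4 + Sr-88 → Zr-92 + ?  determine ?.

Conserve mass number: 4 + 88 = 92 + A, so A = 0.
Conserve atomic number: 2 + 38 = 40 + Z, so Z = 0.
A = 0 and Z = 0 is γ — a gamma ray.

gamma ray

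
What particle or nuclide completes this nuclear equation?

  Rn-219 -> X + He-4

Conserve mass number: 219 = A + 4, so A = 215.
Conserve atomic number: 86 = Z + 2, so Z = 84.
Z = 84 is polonium, so the species is Po-215.

Po-215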